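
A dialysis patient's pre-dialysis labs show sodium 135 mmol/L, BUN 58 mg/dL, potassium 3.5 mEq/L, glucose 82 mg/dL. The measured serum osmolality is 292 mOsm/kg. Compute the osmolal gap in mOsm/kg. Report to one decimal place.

-3.3 mOsm/kg

Calculated osmolality = 2·Na + glucose/18 + BUN/2.8
= 2·135 + 82/18 + 58/2.8
= 270 + 4.56 + 20.71
= 295.27 mOsm/kg ≈ 295.3 mOsm/kg
Osmolar gap = measured − calculated = 292 − 295.3 = -3.3 mOsm/kg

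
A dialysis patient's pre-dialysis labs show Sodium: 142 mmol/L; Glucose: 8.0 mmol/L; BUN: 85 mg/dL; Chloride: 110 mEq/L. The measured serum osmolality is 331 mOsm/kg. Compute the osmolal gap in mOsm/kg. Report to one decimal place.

8.6 mOsm/kg

Calculated osmolality = 2·Na + glucose + BUN/2.8
= 2·142 + 8 + 85/2.8
= 284 + 8 + 30.36
= 322.36 mOsm/kg ≈ 322.4 mOsm/kg
Osmolar gap = measured − calculated = 331 − 322.4 = 8.6 mOsm/kg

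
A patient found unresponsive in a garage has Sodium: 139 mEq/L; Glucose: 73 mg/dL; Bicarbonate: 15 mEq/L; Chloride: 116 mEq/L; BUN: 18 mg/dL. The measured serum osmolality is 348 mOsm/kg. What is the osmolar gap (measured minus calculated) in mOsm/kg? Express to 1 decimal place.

Calculated osmolality = 2·Na + glucose/18 + BUN/2.8
= 2·139 + 73/18 + 18/2.8
= 278 + 4.06 + 6.43
= 288.49 mOsm/kg ≈ 288.5 mOsm/kg
Osmolar gap = measured − calculated = 348 − 288.5 = 59.5 mOsm/kg

59.5 mOsm/kg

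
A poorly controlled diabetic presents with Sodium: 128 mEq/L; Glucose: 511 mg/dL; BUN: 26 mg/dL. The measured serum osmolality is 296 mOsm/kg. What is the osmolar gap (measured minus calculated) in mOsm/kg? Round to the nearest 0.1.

Calculated osmolality = 2·Na + glucose/18 + BUN/2.8
= 2·128 + 511/18 + 26/2.8
= 256 + 28.39 + 9.29
= 293.68 mOsm/kg ≈ 293.7 mOsm/kg
Osmolar gap = measured − calculated = 296 − 293.7 = 2.3 mOsm/kg

2.3 mOsm/kg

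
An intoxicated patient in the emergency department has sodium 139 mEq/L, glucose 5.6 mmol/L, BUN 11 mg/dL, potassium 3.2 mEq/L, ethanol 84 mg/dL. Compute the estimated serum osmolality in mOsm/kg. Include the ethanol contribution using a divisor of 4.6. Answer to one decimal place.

305.8 mOsm/kg

Calculated osmolality = 2·Na + glucose + BUN/2.8 + ethanol/4.6
= 2·139 + 5.6 + 11/2.8 + 84/4.6
= 278 + 5.60 + 3.93 + 18.26
= 305.79 mOsm/kg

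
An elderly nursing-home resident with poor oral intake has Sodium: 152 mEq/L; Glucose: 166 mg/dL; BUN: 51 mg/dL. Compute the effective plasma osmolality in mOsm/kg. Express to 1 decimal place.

Effective osmolality excludes urea (freely permeant across cell membranes):
2·Na + glucose/18
= 2·152 + 166/18
= 304 + 9.22
= 313.22 mOsm/kg

313.2 mOsm/kg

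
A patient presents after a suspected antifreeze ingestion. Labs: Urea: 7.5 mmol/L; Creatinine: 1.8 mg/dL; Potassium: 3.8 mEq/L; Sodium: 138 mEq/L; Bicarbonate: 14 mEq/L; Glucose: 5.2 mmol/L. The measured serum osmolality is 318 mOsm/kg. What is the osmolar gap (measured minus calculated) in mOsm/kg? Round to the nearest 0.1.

Calculated osmolality = 2·Na + glucose + urea
= 2·138 + 5.2 + 7.5
= 276 + 5.20 + 7.50
= 288.7 mOsm/kg ≈ 288.7 mOsm/kg
Osmolar gap = measured − calculated = 318 − 288.7 = 29.3 mOsm/kg

29.3 mOsm/kg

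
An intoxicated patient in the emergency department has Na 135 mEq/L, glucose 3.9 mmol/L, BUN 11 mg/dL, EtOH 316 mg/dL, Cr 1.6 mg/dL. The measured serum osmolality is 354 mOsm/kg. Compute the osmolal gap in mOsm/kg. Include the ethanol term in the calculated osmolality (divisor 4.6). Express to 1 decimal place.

Calculated osmolality = 2·Na + glucose + BUN/2.8 + ethanol/4.6
= 2·135 + 3.9 + 11/2.8 + 316/4.6
= 270 + 3.90 + 3.93 + 68.70
= 346.53 mOsm/kg ≈ 346.5 mOsm/kg
Osmolar gap = measured − calculated = 354 − 346.5 = 7.5 mOsm/kg

7.5 mOsm/kg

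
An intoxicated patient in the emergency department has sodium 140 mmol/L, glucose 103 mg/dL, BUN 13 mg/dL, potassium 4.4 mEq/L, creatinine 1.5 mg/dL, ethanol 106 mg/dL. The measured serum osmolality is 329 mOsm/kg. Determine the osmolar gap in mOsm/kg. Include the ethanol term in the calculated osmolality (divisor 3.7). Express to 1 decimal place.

10.0 mOsm/kg

Calculated osmolality = 2·Na + glucose/18 + BUN/2.8 + ethanol/3.7
= 2·140 + 103/18 + 13/2.8 + 106/3.7
= 280 + 5.72 + 4.64 + 28.65
= 319.01 mOsm/kg ≈ 319.0 mOsm/kg
Osmolar gap = measured − calculated = 329 − 319.0 = 10.0 mOsm/kg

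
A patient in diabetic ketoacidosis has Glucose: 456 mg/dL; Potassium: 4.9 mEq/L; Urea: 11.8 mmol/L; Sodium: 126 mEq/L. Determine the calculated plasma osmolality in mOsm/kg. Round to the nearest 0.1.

Calculated osmolality = 2·Na + glucose/18 + urea
= 2·126 + 456/18 + 11.8
= 252 + 25.33 + 11.80
= 289.13 mOsm/kg

289.1 mOsm/kg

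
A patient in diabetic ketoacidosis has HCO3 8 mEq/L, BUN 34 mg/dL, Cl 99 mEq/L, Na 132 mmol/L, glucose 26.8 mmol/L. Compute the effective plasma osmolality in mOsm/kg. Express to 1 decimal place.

290.8 mOsm/kg

Effective osmolality excludes urea (freely permeant across cell membranes):
2·Na + glucose
= 2·132 + 26.8
= 264 + 26.8
= 290.8 mOsm/kg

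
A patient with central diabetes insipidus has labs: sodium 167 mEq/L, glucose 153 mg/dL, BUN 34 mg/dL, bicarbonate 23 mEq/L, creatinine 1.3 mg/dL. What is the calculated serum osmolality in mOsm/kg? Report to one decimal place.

Calculated osmolality = 2·Na + glucose/18 + BUN/2.8
= 2·167 + 153/18 + 34/2.8
= 334 + 8.50 + 12.14
= 354.64 mOsm/kg

354.6 mOsm/kg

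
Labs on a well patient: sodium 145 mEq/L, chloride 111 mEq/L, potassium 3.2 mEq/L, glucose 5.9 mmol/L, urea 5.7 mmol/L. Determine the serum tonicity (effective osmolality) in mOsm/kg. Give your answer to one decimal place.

295.9 mOsm/kg

Effective osmolality excludes urea (freely permeant across cell membranes):
2·Na + glucose
= 2·145 + 5.9
= 290 + 5.9
= 295.9 mOsm/kg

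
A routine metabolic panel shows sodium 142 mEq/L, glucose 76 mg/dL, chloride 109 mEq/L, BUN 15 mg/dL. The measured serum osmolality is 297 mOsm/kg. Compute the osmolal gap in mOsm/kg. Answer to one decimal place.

3.4 mOsm/kg

Calculated osmolality = 2·Na + glucose/18 + BUN/2.8
= 2·142 + 76/18 + 15/2.8
= 284 + 4.22 + 5.36
= 293.58 mOsm/kg ≈ 293.6 mOsm/kg
Osmolar gap = measured − calculated = 297 − 293.6 = 3.4 mOsm/kg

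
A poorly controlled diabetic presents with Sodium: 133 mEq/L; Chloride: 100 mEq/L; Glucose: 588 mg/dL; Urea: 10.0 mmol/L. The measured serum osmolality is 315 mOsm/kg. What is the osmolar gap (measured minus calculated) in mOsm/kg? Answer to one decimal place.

Calculated osmolality = 2·Na + glucose/18 + urea
= 2·133 + 588/18 + 10
= 266 + 32.67 + 10
= 308.67 mOsm/kg ≈ 308.7 mOsm/kg
Osmolar gap = measured − calculated = 315 − 308.7 = 6.3 mOsm/kg

6.3 mOsm/kg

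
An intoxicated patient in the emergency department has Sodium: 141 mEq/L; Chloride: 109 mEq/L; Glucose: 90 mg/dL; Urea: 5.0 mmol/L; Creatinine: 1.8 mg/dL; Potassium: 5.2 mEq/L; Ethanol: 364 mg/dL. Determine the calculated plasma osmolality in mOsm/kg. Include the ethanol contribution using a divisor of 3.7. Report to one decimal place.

390.4 mOsm/kg

Calculated osmolality = 2·Na + glucose/18 + urea + ethanol/3.7
= 2·141 + 90/18 + 5 + 364/3.7
= 282 + 5 + 5 + 98.38
= 390.38 mOsm/kg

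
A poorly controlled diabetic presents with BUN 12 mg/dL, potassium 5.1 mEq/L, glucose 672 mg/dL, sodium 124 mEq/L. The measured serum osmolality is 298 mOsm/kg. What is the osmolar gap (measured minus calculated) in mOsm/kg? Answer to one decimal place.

Calculated osmolality = 2·Na + glucose/18 + BUN/2.8
= 2·124 + 672/18 + 12/2.8
= 248 + 37.33 + 4.29
= 289.62 mOsm/kg ≈ 289.6 mOsm/kg
Osmolar gap = measured − calculated = 298 − 289.6 = 8.4 mOsm/kg

8.4 mOsm/kg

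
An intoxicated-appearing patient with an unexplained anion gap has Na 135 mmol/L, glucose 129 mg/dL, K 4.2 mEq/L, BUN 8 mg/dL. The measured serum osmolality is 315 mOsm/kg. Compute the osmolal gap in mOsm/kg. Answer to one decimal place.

Calculated osmolality = 2·Na + glucose/18 + BUN/2.8
= 2·135 + 129/18 + 8/2.8
= 270 + 7.17 + 2.86
= 280.03 mOsm/kg ≈ 280.0 mOsm/kg
Osmolar gap = measured − calculated = 315 − 280.0 = 35.0 mOsm/kg

35.0 mOsm/kg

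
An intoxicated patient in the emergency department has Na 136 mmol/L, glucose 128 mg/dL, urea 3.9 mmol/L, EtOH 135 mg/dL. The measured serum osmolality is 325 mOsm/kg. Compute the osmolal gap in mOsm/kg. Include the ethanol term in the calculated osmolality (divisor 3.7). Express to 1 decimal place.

Calculated osmolality = 2·Na + glucose/18 + urea + ethanol/3.7
= 2·136 + 128/18 + 3.9 + 135/3.7
= 272 + 7.11 + 3.90 + 36.49
= 319.5 mOsm/kg ≈ 319.5 mOsm/kg
Osmolar gap = measured − calculated = 325 − 319.5 = 5.5 mOsm/kg

5.5 mOsm/kg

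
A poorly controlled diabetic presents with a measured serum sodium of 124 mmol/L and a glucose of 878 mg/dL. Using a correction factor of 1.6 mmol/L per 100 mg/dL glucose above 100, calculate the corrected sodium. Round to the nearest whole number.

Corrected Na = measured Na + 1.6 · (glucose − 100)/100
= 124 + 1.6 · (878 − 100)/100
= 124 + 12.4
= 136.4 mmol/L

136 mmol/L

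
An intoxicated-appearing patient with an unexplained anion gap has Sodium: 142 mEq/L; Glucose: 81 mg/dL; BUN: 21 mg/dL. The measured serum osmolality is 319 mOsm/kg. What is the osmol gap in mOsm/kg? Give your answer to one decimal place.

Calculated osmolality = 2·Na + glucose/18 + BUN/2.8
= 2·142 + 81/18 + 21/2.8
= 284 + 4.50 + 7.50
= 296 mOsm/kg ≈ 296.0 mOsm/kg
Osmolar gap = measured − calculated = 319 − 296.0 = 23.0 mOsm/kg

23.0 mOsm/kg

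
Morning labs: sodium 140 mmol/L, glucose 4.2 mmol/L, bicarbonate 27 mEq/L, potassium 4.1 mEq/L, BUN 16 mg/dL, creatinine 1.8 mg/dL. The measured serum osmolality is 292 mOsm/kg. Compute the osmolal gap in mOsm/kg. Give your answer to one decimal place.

Calculated osmolality = 2·Na + glucose + BUN/2.8
= 2·140 + 4.2 + 16/2.8
= 280 + 4.20 + 5.71
= 289.91 mOsm/kg ≈ 289.9 mOsm/kg
Osmolar gap = measured − calculated = 292 − 289.9 = 2.1 mOsm/kg

2.1 mOsm/kg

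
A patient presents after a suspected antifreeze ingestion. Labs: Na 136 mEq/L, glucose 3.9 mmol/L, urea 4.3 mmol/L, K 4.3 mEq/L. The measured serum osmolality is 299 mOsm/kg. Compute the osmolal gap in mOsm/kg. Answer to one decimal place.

18.8 mOsm/kg

Calculated osmolality = 2·Na + glucose + urea
= 2·136 + 3.9 + 4.3
= 272 + 3.90 + 4.30
= 280.2 mOsm/kg ≈ 280.2 mOsm/kg
Osmolar gap = measured − calculated = 299 − 280.2 = 18.8 mOsm/kg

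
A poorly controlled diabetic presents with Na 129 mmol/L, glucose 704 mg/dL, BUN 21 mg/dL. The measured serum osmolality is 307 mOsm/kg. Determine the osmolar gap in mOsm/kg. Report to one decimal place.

2.4 mOsm/kg

Calculated osmolality = 2·Na + glucose/18 + BUN/2.8
= 2·129 + 704/18 + 21/2.8
= 258 + 39.11 + 7.50
= 304.61 mOsm/kg ≈ 304.6 mOsm/kg
Osmolar gap = measured − calculated = 307 − 304.6 = 2.4 mOsm/kg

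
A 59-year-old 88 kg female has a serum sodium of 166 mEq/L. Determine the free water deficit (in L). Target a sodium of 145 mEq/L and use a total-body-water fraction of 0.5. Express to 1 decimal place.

6.4 L

TBW = 0.5 · 88 = 44 L
Free water deficit = TBW · (Na/145 − 1)
= 44 · (166/145 − 1)
= 44 · 0.1448
= 6.37 L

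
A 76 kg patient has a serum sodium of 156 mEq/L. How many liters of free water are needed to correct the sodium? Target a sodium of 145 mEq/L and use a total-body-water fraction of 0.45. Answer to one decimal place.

TBW = 0.45 · 76 = 34.2 L
Free water deficit = TBW · (Na/145 − 1)
= 34.2 · (156/145 − 1)
= 34.2 · 0.0759
= 2.6 L

2.6 L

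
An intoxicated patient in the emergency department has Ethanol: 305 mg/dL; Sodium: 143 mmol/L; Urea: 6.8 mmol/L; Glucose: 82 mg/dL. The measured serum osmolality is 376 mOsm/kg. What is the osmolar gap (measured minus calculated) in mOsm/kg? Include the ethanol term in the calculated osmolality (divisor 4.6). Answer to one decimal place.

12.3 mOsm/kg

Calculated osmolality = 2·Na + glucose/18 + urea + ethanol/4.6
= 2·143 + 82/18 + 6.8 + 305/4.6
= 286 + 4.56 + 6.80 + 66.30
= 363.66 mOsm/kg ≈ 363.7 mOsm/kg
Osmolar gap = measured − calculated = 376 − 363.7 = 12.3 mOsm/kg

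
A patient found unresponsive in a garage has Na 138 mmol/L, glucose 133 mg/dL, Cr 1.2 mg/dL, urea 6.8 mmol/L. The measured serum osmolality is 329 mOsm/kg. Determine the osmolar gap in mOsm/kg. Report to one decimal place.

Calculated osmolality = 2·Na + glucose/18 + urea
= 2·138 + 133/18 + 6.8
= 276 + 7.39 + 6.80
= 290.19 mOsm/kg ≈ 290.2 mOsm/kg
Osmolar gap = measured − calculated = 329 − 290.2 = 38.8 mOsm/kg

38.8 mOsm/kg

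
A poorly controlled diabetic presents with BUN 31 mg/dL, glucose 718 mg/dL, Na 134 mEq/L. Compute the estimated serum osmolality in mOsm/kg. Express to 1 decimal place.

319.0 mOsm/kg

Calculated osmolality = 2·Na + glucose/18 + BUN/2.8
= 2·134 + 718/18 + 31/2.8
= 268 + 39.89 + 11.07
= 318.96 mOsm/kg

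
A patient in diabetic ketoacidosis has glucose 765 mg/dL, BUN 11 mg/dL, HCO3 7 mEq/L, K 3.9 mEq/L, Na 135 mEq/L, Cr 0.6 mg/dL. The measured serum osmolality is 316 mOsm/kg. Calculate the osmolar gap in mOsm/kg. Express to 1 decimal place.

-0.4 mOsm/kg

Calculated osmolality = 2·Na + glucose/18 + BUN/2.8
= 2·135 + 765/18 + 11/2.8
= 270 + 42.50 + 3.93
= 316.43 mOsm/kg ≈ 316.4 mOsm/kg
Osmolar gap = measured − calculated = 316 − 316.4 = -0.4 mOsm/kg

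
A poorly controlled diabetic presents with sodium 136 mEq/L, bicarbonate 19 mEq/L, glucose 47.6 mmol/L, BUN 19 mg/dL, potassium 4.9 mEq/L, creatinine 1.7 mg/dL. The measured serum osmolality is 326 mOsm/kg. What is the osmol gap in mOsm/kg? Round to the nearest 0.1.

-0.4 mOsm/kg

Calculated osmolality = 2·Na + glucose + BUN/2.8
= 2·136 + 47.6 + 19/2.8
= 272 + 47.60 + 6.79
= 326.39 mOsm/kg ≈ 326.4 mOsm/kg
Osmolar gap = measured − calculated = 326 − 326.4 = -0.4 mOsm/kg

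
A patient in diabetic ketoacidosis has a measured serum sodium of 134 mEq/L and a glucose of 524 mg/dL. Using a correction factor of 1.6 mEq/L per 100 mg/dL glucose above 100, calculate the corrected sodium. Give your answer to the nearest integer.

141 mEq/L

Corrected Na = measured Na + 1.6 · (glucose − 100)/100
= 134 + 1.6 · (524 − 100)/100
= 134 + 6.8
= 140.8 mEq/L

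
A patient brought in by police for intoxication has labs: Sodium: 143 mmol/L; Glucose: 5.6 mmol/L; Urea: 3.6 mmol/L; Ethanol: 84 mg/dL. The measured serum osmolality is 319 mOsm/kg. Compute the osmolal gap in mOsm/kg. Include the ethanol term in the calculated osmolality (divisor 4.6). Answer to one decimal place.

Calculated osmolality = 2·Na + glucose + urea + ethanol/4.6
= 2·143 + 5.6 + 3.6 + 84/4.6
= 286 + 5.60 + 3.60 + 18.26
= 313.46 mOsm/kg ≈ 313.5 mOsm/kg
Osmolar gap = measured − calculated = 319 − 313.5 = 5.5 mOsm/kg

5.5 mOsm/kg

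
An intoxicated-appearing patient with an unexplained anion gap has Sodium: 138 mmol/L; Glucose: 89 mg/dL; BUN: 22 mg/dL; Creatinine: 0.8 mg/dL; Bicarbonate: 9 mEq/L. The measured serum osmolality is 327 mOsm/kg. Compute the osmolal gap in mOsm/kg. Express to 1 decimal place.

Calculated osmolality = 2·Na + glucose/18 + BUN/2.8
= 2·138 + 89/18 + 22/2.8
= 276 + 4.94 + 7.86
= 288.8 mOsm/kg ≈ 288.8 mOsm/kg
Osmolar gap = measured − calculated = 327 − 288.8 = 38.2 mOsm/kg

38.2 mOsm/kg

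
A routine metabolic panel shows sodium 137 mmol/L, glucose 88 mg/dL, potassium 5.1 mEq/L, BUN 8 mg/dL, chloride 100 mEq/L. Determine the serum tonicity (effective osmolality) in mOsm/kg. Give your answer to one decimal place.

Effective osmolality excludes urea (freely permeant across cell membranes):
2·Na + glucose/18
= 2·137 + 88/18
= 274 + 4.89
= 278.89 mOsm/kg

278.9 mOsm/kg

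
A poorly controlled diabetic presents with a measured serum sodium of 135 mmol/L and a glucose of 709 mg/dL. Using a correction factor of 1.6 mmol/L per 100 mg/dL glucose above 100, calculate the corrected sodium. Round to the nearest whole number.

145 mmol/L

Corrected Na = measured Na + 1.6 · (glucose − 100)/100
= 135 + 1.6 · (709 − 100)/100
= 135 + 9.7
= 144.7 mmol/L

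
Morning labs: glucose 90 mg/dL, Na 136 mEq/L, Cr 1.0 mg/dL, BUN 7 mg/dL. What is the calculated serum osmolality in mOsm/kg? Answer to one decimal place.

Calculated osmolality = 2·Na + glucose/18 + BUN/2.8
= 2·136 + 90/18 + 7/2.8
= 272 + 5 + 2.50
= 279.5 mOsm/kg

279.5 mOsm/kg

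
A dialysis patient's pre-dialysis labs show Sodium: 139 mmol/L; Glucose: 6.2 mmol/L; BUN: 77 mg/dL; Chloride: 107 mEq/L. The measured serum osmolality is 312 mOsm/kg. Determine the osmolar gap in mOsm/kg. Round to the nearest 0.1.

Calculated osmolality = 2·Na + glucose + BUN/2.8
= 2·139 + 6.2 + 77/2.8
= 278 + 6.20 + 27.50
= 311.7 mOsm/kg ≈ 311.7 mOsm/kg
Osmolar gap = measured − calculated = 312 − 311.7 = 0.3 mOsm/kg

0.3 mOsm/kg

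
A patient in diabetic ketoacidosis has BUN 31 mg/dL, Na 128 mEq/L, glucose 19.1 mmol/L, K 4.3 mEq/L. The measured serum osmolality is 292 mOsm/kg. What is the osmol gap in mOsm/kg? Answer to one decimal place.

Calculated osmolality = 2·Na + glucose + BUN/2.8
= 2·128 + 19.1 + 31/2.8
= 256 + 19.10 + 11.07
= 286.17 mOsm/kg ≈ 286.2 mOsm/kg
Osmolar gap = measured − calculated = 292 − 286.2 = 5.8 mOsm/kg

5.8 mOsm/kg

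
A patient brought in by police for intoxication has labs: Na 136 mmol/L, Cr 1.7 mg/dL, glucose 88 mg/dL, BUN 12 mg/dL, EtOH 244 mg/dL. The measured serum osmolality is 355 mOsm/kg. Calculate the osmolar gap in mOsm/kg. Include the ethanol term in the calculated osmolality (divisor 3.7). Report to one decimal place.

Calculated osmolality = 2·Na + glucose/18 + BUN/2.8 + ethanol/3.7
= 2·136 + 88/18 + 12/2.8 + 244/3.7
= 272 + 4.89 + 4.29 + 65.95
= 347.13 mOsm/kg ≈ 347.1 mOsm/kg
Osmolar gap = measured − calculated = 355 − 347.1 = 7.9 mOsm/kg

7.9 mOsm/kg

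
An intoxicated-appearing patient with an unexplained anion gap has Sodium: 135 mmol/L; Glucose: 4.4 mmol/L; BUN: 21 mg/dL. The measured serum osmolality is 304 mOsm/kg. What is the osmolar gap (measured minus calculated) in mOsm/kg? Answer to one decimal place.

Calculated osmolality = 2·Na + glucose + BUN/2.8
= 2·135 + 4.4 + 21/2.8
= 270 + 4.40 + 7.50
= 281.9 mOsm/kg ≈ 281.9 mOsm/kg
Osmolar gap = measured − calculated = 304 − 281.9 = 22.1 mOsm/kg

22.1 mOsm/kg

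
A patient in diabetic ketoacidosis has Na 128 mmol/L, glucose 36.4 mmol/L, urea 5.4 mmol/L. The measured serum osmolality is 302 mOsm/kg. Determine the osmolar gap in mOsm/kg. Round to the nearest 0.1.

4.2 mOsm/kg

Calculated osmolality = 2·Na + glucose + urea
= 2·128 + 36.4 + 5.4
= 256 + 36.40 + 5.40
= 297.8 mOsm/kg ≈ 297.8 mOsm/kg
Osmolar gap = measured − calculated = 302 − 297.8 = 4.2 mOsm/kg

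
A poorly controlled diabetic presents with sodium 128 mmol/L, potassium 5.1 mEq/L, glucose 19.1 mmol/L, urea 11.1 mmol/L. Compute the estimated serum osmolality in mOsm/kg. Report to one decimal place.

286.2 mOsm/kg

Calculated osmolality = 2·Na + glucose + urea
= 2·128 + 19.1 + 11.1
= 256 + 19.10 + 11.10
= 286.2 mOsm/kg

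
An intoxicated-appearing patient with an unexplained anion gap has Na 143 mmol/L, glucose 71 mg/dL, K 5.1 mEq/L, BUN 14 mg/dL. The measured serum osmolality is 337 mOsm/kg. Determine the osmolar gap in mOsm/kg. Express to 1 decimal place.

Calculated osmolality = 2·Na + glucose/18 + BUN/2.8
= 2·143 + 71/18 + 14/2.8
= 286 + 3.94 + 5
= 294.94 mOsm/kg ≈ 294.9 mOsm/kg
Osmolar gap = measured − calculated = 337 − 294.9 = 42.1 mOsm/kg

42.1 mOsm/kg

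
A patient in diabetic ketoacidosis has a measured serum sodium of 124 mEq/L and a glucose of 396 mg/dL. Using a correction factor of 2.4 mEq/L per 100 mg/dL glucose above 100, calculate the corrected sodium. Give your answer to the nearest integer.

Corrected Na = measured Na + 2.4 · (glucose − 100)/100
= 124 + 2.4 · (396 − 100)/100
= 124 + 7.1
= 131.1 mEq/L

131 mEq/L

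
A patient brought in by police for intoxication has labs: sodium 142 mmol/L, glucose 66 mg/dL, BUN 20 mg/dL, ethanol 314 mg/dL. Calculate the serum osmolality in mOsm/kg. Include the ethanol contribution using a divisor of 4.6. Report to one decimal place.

363.1 mOsm/kg

Calculated osmolality = 2·Na + glucose/18 + BUN/2.8 + ethanol/4.6
= 2·142 + 66/18 + 20/2.8 + 314/4.6
= 284 + 3.67 + 7.14 + 68.26
= 363.07 mOsm/kg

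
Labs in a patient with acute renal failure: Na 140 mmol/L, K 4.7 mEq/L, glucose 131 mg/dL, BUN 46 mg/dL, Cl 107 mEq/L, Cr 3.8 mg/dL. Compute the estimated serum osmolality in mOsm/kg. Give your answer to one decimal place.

Calculated osmolality = 2·Na + glucose/18 + BUN/2.8
= 2·140 + 131/18 + 46/2.8
= 280 + 7.28 + 16.43
= 303.71 mOsm/kg

303.7 mOsm/kg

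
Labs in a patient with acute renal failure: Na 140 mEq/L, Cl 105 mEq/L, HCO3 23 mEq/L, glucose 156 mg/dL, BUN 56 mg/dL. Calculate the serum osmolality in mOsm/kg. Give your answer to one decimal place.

Calculated osmolality = 2·Na + glucose/18 + BUN/2.8
= 2·140 + 156/18 + 56/2.8
= 280 + 8.67 + 20
= 308.67 mOsm/kg

308.7 mOsm/kg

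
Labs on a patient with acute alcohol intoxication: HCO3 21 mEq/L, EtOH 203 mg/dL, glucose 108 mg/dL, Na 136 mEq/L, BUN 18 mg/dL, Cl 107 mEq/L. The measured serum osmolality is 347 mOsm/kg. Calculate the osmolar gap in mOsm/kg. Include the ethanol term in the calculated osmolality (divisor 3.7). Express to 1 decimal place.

7.7 mOsm/kg

Calculated osmolality = 2·Na + glucose/18 + BUN/2.8 + ethanol/3.7
= 2·136 + 108/18 + 18/2.8 + 203/3.7
= 272 + 6 + 6.43 + 54.86
= 339.29 mOsm/kg ≈ 339.3 mOsm/kg
Osmolar gap = measured − calculated = 347 − 339.3 = 7.7 mOsm/kg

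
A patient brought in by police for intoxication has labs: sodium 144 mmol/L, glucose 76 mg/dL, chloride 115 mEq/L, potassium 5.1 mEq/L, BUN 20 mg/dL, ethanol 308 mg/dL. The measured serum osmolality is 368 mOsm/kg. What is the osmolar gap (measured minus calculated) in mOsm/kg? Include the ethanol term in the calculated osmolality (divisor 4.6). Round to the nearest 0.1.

1.7 mOsm/kg

Calculated osmolality = 2·Na + glucose/18 + BUN/2.8 + ethanol/4.6
= 2·144 + 76/18 + 20/2.8 + 308/4.6
= 288 + 4.22 + 7.14 + 66.96
= 366.32 mOsm/kg ≈ 366.3 mOsm/kg
Osmolar gap = measured − calculated = 368 − 366.3 = 1.7 mOsm/kg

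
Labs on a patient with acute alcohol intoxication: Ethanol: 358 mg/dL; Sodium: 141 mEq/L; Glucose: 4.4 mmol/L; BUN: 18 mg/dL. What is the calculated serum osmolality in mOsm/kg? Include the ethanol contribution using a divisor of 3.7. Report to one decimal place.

Calculated osmolality = 2·Na + glucose + BUN/2.8 + ethanol/3.7
= 2·141 + 4.4 + 18/2.8 + 358/3.7
= 282 + 4.40 + 6.43 + 96.76
= 389.59 mOsm/kg

389.6 mOsm/kg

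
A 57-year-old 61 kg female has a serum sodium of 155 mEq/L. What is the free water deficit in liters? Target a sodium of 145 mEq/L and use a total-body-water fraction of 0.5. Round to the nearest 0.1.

TBW = 0.5 · 61 = 30.5 L
Free water deficit = TBW · (Na/145 − 1)
= 30.5 · (155/145 − 1)
= 30.5 · 0.069
= 2.1 L

2.1 L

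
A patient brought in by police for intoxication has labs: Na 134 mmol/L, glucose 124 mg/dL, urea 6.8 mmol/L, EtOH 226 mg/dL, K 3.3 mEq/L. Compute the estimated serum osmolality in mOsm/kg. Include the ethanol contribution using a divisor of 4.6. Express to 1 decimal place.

330.8 mOsm/kg

Calculated osmolality = 2·Na + glucose/18 + urea + ethanol/4.6
= 2·134 + 124/18 + 6.8 + 226/4.6
= 268 + 6.89 + 6.80 + 49.13
= 330.82 mOsm/kg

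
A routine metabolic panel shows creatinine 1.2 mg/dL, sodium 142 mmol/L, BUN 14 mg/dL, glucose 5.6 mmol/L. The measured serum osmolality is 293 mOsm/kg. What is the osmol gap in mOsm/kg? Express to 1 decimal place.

-1.6 mOsm/kg

Calculated osmolality = 2·Na + glucose + BUN/2.8
= 2·142 + 5.6 + 14/2.8
= 284 + 5.60 + 5
= 294.6 mOsm/kg ≈ 294.6 mOsm/kg
Osmolar gap = measured − calculated = 293 − 294.6 = -1.6 mOsm/kg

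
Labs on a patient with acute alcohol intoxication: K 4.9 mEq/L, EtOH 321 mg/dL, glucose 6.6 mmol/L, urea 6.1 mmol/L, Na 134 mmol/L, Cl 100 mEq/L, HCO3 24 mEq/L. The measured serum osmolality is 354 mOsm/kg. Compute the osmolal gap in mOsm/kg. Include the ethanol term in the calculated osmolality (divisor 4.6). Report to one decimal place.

Calculated osmolality = 2·Na + glucose + urea + ethanol/4.6
= 2·134 + 6.6 + 6.1 + 321/4.6
= 268 + 6.60 + 6.10 + 69.78
= 350.48 mOsm/kg ≈ 350.5 mOsm/kg
Osmolar gap = measured − calculated = 354 − 350.5 = 3.5 mOsm/kg

3.5 mOsm/kg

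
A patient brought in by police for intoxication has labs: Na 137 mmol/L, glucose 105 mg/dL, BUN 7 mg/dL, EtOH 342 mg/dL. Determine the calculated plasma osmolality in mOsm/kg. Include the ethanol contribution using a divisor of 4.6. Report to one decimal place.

Calculated osmolality = 2·Na + glucose/18 + BUN/2.8 + ethanol/4.6
= 2·137 + 105/18 + 7/2.8 + 342/4.6
= 274 + 5.83 + 2.50 + 74.35
= 356.68 mOsm/kg

356.7 mOsm/kg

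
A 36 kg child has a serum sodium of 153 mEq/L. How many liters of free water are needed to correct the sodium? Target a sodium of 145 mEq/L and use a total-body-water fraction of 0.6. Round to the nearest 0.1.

TBW = 0.6 · 36 = 21.6 L
Free water deficit = TBW · (Na/145 − 1)
= 21.6 · (153/145 − 1)
= 21.6 · 0.0552
= 1.19 L

1.2 L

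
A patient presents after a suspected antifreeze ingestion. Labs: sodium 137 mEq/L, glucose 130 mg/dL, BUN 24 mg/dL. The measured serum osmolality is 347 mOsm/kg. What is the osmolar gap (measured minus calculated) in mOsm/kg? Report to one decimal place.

Calculated osmolality = 2·Na + glucose/18 + BUN/2.8
= 2·137 + 130/18 + 24/2.8
= 274 + 7.22 + 8.57
= 289.79 mOsm/kg ≈ 289.8 mOsm/kg
Osmolar gap = measured − calculated = 347 − 289.8 = 57.2 mOsm/kg

57.2 mOsm/kg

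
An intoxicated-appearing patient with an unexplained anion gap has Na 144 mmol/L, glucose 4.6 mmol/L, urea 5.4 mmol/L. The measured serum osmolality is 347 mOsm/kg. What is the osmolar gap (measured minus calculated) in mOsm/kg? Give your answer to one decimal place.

Calculated osmolality = 2·Na + glucose + urea
= 2·144 + 4.6 + 5.4
= 288 + 4.60 + 5.40
= 298 mOsm/kg ≈ 298.0 mOsm/kg
Osmolar gap = measured − calculated = 347 − 298.0 = 49.0 mOsm/kg

49.0 mOsm/kg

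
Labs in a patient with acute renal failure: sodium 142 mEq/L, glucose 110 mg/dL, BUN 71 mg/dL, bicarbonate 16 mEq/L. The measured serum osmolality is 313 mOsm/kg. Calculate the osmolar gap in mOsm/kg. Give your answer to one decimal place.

Calculated osmolality = 2·Na + glucose/18 + BUN/2.8
= 2·142 + 110/18 + 71/2.8
= 284 + 6.11 + 25.36
= 315.47 mOsm/kg ≈ 315.5 mOsm/kg
Osmolar gap = measured − calculated = 313 − 315.5 = -2.5 mOsm/kg

-2.5 mOsm/kg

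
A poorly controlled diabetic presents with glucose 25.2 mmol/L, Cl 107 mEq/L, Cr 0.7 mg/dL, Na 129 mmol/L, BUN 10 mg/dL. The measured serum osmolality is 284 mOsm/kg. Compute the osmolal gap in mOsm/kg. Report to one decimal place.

-2.8 mOsm/kg

Calculated osmolality = 2·Na + glucose + BUN/2.8
= 2·129 + 25.2 + 10/2.8
= 258 + 25.20 + 3.57
= 286.77 mOsm/kg ≈ 286.8 mOsm/kg
Osmolar gap = measured − calculated = 284 − 286.8 = -2.8 mOsm/kg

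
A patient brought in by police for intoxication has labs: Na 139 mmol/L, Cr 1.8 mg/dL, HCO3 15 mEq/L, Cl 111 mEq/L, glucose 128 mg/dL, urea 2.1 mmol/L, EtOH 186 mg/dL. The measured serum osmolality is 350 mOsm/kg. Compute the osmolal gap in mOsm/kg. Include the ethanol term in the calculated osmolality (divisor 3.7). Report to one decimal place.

12.5 mOsm/kg

Calculated osmolality = 2·Na + glucose/18 + urea + ethanol/3.7
= 2·139 + 128/18 + 2.1 + 186/3.7
= 278 + 7.11 + 2.10 + 50.27
= 337.48 mOsm/kg ≈ 337.5 mOsm/kg
Osmolar gap = measured − calculated = 350 − 337.5 = 12.5 mOsm/kg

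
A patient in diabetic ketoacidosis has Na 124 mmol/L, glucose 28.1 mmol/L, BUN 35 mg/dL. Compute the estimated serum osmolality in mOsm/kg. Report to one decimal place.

Calculated osmolality = 2·Na + glucose + BUN/2.8
= 2·124 + 28.1 + 35/2.8
= 248 + 28.10 + 12.50
= 288.6 mOsm/kg

288.6 mOsm/kg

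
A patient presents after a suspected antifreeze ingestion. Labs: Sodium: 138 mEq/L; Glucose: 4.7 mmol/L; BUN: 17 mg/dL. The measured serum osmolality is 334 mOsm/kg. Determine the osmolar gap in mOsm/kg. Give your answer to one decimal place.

47.2 mOsm/kg

Calculated osmolality = 2·Na + glucose + BUN/2.8
= 2·138 + 4.7 + 17/2.8
= 276 + 4.70 + 6.07
= 286.77 mOsm/kg ≈ 286.8 mOsm/kg
Osmolar gap = measured − calculated = 334 − 286.8 = 47.2 mOsm/kg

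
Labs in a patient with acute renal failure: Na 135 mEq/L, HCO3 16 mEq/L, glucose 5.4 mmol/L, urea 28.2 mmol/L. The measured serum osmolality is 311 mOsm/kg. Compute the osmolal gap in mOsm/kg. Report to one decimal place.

Calculated osmolality = 2·Na + glucose + urea
= 2·135 + 5.4 + 28.2
= 270 + 5.40 + 28.20
= 303.6 mOsm/kg ≈ 303.6 mOsm/kg
Osmolar gap = measured − calculated = 311 − 303.6 = 7.4 mOsm/kg

7.4 mOsm/kg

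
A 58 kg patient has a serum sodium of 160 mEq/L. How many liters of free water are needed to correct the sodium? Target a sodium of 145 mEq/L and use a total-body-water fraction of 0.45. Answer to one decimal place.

TBW = 0.45 · 58 = 26.1 L
Free water deficit = TBW · (Na/145 − 1)
= 26.1 · (160/145 − 1)
= 26.1 · 0.1034
= 2.7 L

2.7 L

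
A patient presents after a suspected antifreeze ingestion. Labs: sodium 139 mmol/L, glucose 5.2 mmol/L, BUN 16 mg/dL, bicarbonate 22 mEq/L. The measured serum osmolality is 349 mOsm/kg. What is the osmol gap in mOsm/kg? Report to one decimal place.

Calculated osmolality = 2·Na + glucose + BUN/2.8
= 2·139 + 5.2 + 16/2.8
= 278 + 5.20 + 5.71
= 288.91 mOsm/kg ≈ 288.9 mOsm/kg
Osmolar gap = measured − calculated = 349 − 288.9 = 60.1 mOsm/kg

60.1 mOsm/kg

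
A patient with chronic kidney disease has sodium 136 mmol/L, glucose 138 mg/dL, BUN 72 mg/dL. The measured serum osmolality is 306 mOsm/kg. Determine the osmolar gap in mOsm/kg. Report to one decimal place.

0.6 mOsm/kg

Calculated osmolality = 2·Na + glucose/18 + BUN/2.8
= 2·136 + 138/18 + 72/2.8
= 272 + 7.67 + 25.71
= 305.38 mOsm/kg ≈ 305.4 mOsm/kg
Osmolar gap = measured − calculated = 306 − 305.4 = 0.6 mOsm/kg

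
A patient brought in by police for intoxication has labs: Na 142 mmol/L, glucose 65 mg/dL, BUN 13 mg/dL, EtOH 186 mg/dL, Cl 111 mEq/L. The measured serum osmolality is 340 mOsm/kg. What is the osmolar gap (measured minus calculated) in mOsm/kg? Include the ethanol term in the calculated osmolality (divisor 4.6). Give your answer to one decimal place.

Calculated osmolality = 2·Na + glucose/18 + BUN/2.8 + ethanol/4.6
= 2·142 + 65/18 + 13/2.8 + 186/4.6
= 284 + 3.61 + 4.64 + 40.43
= 332.68 mOsm/kg ≈ 332.7 mOsm/kg
Osmolar gap = measured − calculated = 340 − 332.7 = 7.3 mOsm/kg

7.3 mOsm/kg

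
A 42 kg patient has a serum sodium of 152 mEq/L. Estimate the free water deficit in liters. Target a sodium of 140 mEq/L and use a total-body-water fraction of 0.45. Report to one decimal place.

1.6 L

TBW = 0.45 · 42 = 18.9 L
Free water deficit = TBW · (Na/140 − 1)
= 18.9 · (152/140 − 1)
= 18.9 · 0.0857
= 1.62 L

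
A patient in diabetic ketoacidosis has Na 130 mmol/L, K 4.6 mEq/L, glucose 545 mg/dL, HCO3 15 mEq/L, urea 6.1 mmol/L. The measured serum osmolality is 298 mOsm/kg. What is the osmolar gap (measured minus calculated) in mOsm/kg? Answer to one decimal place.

1.6 mOsm/kg

Calculated osmolality = 2·Na + glucose/18 + urea
= 2·130 + 545/18 + 6.1
= 260 + 30.28 + 6.10
= 296.38 mOsm/kg ≈ 296.4 mOsm/kg
Osmolar gap = measured − calculated = 298 − 296.4 = 1.6 mOsm/kg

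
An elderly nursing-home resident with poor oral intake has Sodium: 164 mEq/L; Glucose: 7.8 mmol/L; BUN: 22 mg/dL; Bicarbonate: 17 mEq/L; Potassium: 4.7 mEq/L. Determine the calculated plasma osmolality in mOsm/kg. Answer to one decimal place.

Calculated osmolality = 2·Na + glucose + BUN/2.8
= 2·164 + 7.8 + 22/2.8
= 328 + 7.80 + 7.86
= 343.66 mOsm/kg

343.7 mOsm/kg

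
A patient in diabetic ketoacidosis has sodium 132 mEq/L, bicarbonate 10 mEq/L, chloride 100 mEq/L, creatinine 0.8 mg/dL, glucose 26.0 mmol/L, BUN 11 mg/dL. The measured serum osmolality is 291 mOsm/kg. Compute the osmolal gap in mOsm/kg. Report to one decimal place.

-2.9 mOsm/kg

Calculated osmolality = 2·Na + glucose + BUN/2.8
= 2·132 + 26 + 11/2.8
= 264 + 26 + 3.93
= 293.93 mOsm/kg ≈ 293.9 mOsm/kg
Osmolar gap = measured − calculated = 291 − 293.9 = -2.9 mOsm/kg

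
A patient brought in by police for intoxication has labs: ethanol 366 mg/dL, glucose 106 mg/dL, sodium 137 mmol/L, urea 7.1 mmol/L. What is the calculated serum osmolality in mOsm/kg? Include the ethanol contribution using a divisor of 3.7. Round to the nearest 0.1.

Calculated osmolality = 2·Na + glucose/18 + urea + ethanol/3.7
= 2·137 + 106/18 + 7.1 + 366/3.7
= 274 + 5.89 + 7.10 + 98.92
= 385.91 mOsm/kg

385.9 mOsm/kg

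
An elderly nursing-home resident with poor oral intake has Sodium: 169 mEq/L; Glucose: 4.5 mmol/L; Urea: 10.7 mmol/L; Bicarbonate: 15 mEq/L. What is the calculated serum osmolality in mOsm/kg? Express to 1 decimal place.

353.2 mOsm/kg

Calculated osmolality = 2·Na + glucose + urea
= 2·169 + 4.5 + 10.7
= 338 + 4.50 + 10.70
= 353.2 mOsm/kg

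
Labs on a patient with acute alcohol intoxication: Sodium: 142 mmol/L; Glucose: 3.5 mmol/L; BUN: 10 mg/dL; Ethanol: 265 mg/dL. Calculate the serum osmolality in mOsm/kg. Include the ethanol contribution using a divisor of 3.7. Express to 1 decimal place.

Calculated osmolality = 2·Na + glucose + BUN/2.8 + ethanol/3.7
= 2·142 + 3.5 + 10/2.8 + 265/3.7
= 284 + 3.50 + 3.57 + 71.62
= 362.69 mOsm/kg

362.7 mOsm/kg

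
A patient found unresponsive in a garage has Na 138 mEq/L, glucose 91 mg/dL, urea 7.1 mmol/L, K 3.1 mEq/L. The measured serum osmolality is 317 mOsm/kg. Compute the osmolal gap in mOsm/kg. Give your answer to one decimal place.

Calculated osmolality = 2·Na + glucose/18 + urea
= 2·138 + 91/18 + 7.1
= 276 + 5.06 + 7.10
= 288.16 mOsm/kg ≈ 288.2 mOsm/kg
Osmolar gap = measured − calculated = 317 − 288.2 = 28.8 mOsm/kg

28.8 mOsm/kg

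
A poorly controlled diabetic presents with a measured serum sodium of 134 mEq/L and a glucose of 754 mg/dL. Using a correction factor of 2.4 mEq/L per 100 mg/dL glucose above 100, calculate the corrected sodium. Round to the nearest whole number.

Corrected Na = measured Na + 2.4 · (glucose − 100)/100
= 134 + 2.4 · (754 − 100)/100
= 134 + 15.7
= 149.7 mEq/L

150 mEq/L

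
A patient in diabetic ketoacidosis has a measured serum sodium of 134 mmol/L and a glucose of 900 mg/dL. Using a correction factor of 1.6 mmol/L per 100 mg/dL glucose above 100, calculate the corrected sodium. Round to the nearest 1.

Corrected Na = measured Na + 1.6 · (glucose − 100)/100
= 134 + 1.6 · (900 − 100)/100
= 134 + 12.8
= 146.8 mmol/L

147 mmol/L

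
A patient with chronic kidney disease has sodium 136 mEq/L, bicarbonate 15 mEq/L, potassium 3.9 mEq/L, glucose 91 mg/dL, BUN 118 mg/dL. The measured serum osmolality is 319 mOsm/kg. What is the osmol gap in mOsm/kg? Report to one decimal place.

-0.2 mOsm/kg

Calculated osmolality = 2·Na + glucose/18 + BUN/2.8
= 2·136 + 91/18 + 118/2.8
= 272 + 5.06 + 42.14
= 319.2 mOsm/kg ≈ 319.2 mOsm/kg
Osmolar gap = measured − calculated = 319 − 319.2 = -0.2 mOsm/kg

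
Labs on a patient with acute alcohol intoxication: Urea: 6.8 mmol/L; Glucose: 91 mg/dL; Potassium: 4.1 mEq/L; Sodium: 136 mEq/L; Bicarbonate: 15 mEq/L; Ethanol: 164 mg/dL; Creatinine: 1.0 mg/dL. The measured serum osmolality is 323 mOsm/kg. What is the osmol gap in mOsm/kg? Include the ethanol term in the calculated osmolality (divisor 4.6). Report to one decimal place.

Calculated osmolality = 2·Na + glucose/18 + urea + ethanol/4.6
= 2·136 + 91/18 + 6.8 + 164/4.6
= 272 + 5.06 + 6.80 + 35.65
= 319.51 mOsm/kg ≈ 319.5 mOsm/kg
Osmolar gap = measured − calculated = 323 − 319.5 = 3.5 mOsm/kg

3.5 mOsm/kg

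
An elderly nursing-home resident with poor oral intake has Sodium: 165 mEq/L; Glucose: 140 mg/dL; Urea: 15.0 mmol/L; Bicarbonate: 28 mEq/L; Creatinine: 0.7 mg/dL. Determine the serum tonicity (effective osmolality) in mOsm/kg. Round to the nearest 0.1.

Effective osmolality excludes urea (freely permeant across cell membranes):
2·Na + glucose/18
= 2·165 + 140/18
= 330 + 7.78
= 337.78 mOsm/kg

337.8 mOsm/kg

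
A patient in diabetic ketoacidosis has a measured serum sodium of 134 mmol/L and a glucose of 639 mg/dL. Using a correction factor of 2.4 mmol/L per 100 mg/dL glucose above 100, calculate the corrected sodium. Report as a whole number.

147 mmol/L

Corrected Na = measured Na + 2.4 · (glucose − 100)/100
= 134 + 2.4 · (639 − 100)/100
= 134 + 12.9
= 146.9 mmol/L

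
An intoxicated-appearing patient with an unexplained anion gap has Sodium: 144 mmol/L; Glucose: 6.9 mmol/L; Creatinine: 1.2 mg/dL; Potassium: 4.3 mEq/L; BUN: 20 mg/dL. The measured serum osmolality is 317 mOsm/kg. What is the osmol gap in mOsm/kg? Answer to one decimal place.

15.0 mOsm/kg

Calculated osmolality = 2·Na + glucose + BUN/2.8
= 2·144 + 6.9 + 20/2.8
= 288 + 6.90 + 7.14
= 302.04 mOsm/kg ≈ 302.0 mOsm/kg
Osmolar gap = measured − calculated = 317 − 302.0 = 15.0 mOsm/kg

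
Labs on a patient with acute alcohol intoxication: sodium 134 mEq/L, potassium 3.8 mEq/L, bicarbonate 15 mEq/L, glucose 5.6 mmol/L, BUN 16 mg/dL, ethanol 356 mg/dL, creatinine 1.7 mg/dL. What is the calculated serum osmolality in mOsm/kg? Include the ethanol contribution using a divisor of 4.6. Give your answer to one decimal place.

Calculated osmolality = 2·Na + glucose + BUN/2.8 + ethanol/4.6
= 2·134 + 5.6 + 16/2.8 + 356/4.6
= 268 + 5.60 + 5.71 + 77.39
= 356.7 mOsm/kg

356.7 mOsm/kg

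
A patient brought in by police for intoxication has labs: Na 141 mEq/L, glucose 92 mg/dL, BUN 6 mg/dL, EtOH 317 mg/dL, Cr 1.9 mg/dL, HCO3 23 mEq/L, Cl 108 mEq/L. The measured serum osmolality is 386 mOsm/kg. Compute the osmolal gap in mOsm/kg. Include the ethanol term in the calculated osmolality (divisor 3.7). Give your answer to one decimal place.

Calculated osmolality = 2·Na + glucose/18 + BUN/2.8 + ethanol/3.7
= 2·141 + 92/18 + 6/2.8 + 317/3.7
= 282 + 5.11 + 2.14 + 85.68
= 374.93 mOsm/kg ≈ 374.9 mOsm/kg
Osmolar gap = measured − calculated = 386 − 374.9 = 11.1 mOsm/kg

11.1 mOsm/kg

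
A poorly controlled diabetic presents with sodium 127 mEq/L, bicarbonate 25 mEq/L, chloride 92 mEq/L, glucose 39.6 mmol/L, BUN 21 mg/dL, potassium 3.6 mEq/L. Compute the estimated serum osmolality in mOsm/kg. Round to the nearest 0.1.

Calculated osmolality = 2·Na + glucose + BUN/2.8
= 2·127 + 39.6 + 21/2.8
= 254 + 39.60 + 7.50
= 301.1 mOsm/kg

301.1 mOsm/kg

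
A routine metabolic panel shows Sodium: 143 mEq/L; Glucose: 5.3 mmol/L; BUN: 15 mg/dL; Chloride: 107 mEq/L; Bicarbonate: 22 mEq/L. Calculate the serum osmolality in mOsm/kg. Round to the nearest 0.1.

296.7 mOsm/kg

Calculated osmolality = 2·Na + glucose + BUN/2.8
= 2·143 + 5.3 + 15/2.8
= 286 + 5.30 + 5.36
= 296.66 mOsm/kg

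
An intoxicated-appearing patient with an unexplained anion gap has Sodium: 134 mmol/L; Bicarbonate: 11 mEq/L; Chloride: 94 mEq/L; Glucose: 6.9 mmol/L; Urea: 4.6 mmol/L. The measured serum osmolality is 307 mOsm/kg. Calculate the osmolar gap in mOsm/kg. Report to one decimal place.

27.5 mOsm/kg

Calculated osmolality = 2·Na + glucose + urea
= 2·134 + 6.9 + 4.6
= 268 + 6.90 + 4.60
= 279.5 mOsm/kg ≈ 279.5 mOsm/kg
Osmolar gap = measured − calculated = 307 − 279.5 = 27.5 mOsm/kg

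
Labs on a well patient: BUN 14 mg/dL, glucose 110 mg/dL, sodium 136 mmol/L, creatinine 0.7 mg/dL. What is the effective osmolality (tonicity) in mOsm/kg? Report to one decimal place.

Effective osmolality excludes urea (freely permeant across cell membranes):
2·Na + glucose/18
= 2·136 + 110/18
= 272 + 6.11
= 278.11 mOsm/kg

278.1 mOsm/kg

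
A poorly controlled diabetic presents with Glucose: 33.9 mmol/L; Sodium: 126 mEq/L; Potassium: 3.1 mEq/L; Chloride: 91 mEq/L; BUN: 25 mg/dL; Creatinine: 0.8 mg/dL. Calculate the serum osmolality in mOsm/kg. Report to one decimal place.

294.8 mOsm/kg

Calculated osmolality = 2·Na + glucose + BUN/2.8
= 2·126 + 33.9 + 25/2.8
= 252 + 33.90 + 8.93
= 294.83 mOsm/kg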